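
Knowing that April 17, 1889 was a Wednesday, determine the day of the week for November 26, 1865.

Count forward from the earlier date (November 26, 1865) to the later (April 17, 1889):
From November 26, 1865 to November 26, 1888: 23 years, of which 6 contain a Feb 29 — 17×365 + 6×366 = 8401 days.
November 1888: 30 − 26 = 4 days remain.
Then December (31), January (31), February 1889 (28), March (31): 31 + 31 + 28 + 31 = 121 days.
April 1–17, 1889: 17 days.
Residual: 142 days.
Total: 8543 days.
8543 mod 7 = 3, so 3 days before Wednesday is Sunday.

Sunday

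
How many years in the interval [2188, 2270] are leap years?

Years divisible by 4: 2188, 2192, …, 2268 — 21 in all.
Of these, 2200 is divisible by 100 but not 400, so not leap.
Leap years: 21 − 1 = 20.

20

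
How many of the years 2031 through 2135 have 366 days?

25

Years divisible by 4: 2032, 2036, …, 2132 — 26 in all.
Of these, 2100 is divisible by 100 but not 400, so not leap.
Leap years: 26 − 1 = 25.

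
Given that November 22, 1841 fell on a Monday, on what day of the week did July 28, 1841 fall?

Wednesday

Count forward from the earlier date (July 28, 1841) to the later (November 22, 1841):
July 1841: 31 − 28 = 3 days remain.
Then August (31), September (30), October (31): 31 + 30 + 31 = 92 days.
November 1–22, 1841: 22 days.
Total: 3 + 92 + 22 = 117 days.
117 mod 7 = 5, so 5 days before Monday is Wednesday.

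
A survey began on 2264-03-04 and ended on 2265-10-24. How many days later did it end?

March 2264: 31 − 4 = 27 days remain.
Then 18 full months totalling 548 days.
October 1–24, 2265: 24 days.
Total: 27 + 548 + 24 = 599 days.

599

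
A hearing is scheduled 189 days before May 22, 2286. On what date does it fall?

November 14, 2285

Count 189 days before May 22, 2286:
November 2285: 30 − 14 = 16 days remain.
Then December (31), January (31), February 2286 (28), March (31), April (30): 31 + 31 + 28 + 31 + 30 = 151 days.
May 1–22, 2286: 22 days.
Total: 16 + 151 + 22 = 189 days.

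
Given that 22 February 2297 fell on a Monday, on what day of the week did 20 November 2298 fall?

Day-of-year of February 22, 2297: 53.
Day-of-year of November 20, 2298: 324.
2297 has 365 days, so 365 − 53 = 312 days remain in 2297.
Total: 312 + 324 = 636 days.
636 mod 7 = 6, so 6 days after Monday is Sunday.

Sunday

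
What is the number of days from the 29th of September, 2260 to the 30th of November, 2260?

62

September 2260: 30 − 29 = 1 day remains.
Then October (31): 31 days.
November 1–30, 2260: 30 days.
Total: 1 + 31 + 30 = 62 days.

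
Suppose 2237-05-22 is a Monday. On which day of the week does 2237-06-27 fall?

Tuesday

May 2237: 31 − 22 = 9 days remain.
June 1–27, 2237: 27 days.
Total: 9 + 27 = 36 days.
36 mod 7 = 1, so 1 day after Monday is Tuesday.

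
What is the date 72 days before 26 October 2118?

15 August 2118

Count 72 days before October 26, 2118:
August 2118: 31 − 15 = 16 days remain.
Then September (30): 30 days.
October 1–26, 2118: 26 days.
Total: 16 + 30 + 26 = 72 days.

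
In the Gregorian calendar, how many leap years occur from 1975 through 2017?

Years divisible by 4 in [1975, 2017]: 1976, 1980, 1984, 1988, 1992, 1996, 2000, 2004, 2008, 2012, 2016.
2000 is divisible by 400, so still leap.
No century exceptions apply. Count: 11.

11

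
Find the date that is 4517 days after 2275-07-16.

2287-11-27

Count 4517 days after July 16, 2275:
Day-of-year of July 16, 2275: 197.
Day-of-year of November 27, 2287: 331.
2275 has 365 days, so 365 − 197 = 168 days remain in 2275.
Full years 2276–2286: 8 common + 3 leap = 8×365 + 3×366 = 4018 days.
Total: 168 + 4018 + 331 = 4517 days.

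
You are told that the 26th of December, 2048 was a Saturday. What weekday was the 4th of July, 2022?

Count forward from the earlier date (July 4, 2022) to the later (December 26, 2048):
From July 4, 2022 to July 4, 2048: 26 years, of which 7 contain a Feb 29 — 19×365 + 7×366 = 9497 days.
July 2048: 31 − 4 = 27 days remain.
Then August (31), September (30), October (31), November (30): 31 + 30 + 31 + 30 = 122 days.
December 1–26, 2048: 26 days.
Residual: 175 days.
Total: 9672 days.
9672 mod 7 = 5, so 5 days before Saturday is Monday.

Monday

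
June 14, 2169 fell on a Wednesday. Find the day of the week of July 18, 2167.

Count forward from the earlier date (July 18, 2167) to the later (June 14, 2169):
July 2167: 31 − 18 = 13 days remain.
Then 22 full months totalling 670 days.
June 1–14, 2169: 14 days.
Total: 13 + 670 + 14 = 697 days.
697 mod 7 = 4, so 4 days before Wednesday is Saturday.

Saturday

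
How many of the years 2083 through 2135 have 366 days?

12

Years divisible by 4: 2084, 2088, …, 2132 — 13 in all.
Of these, 2100 is divisible by 100 but not 400, so not leap.
Leap years: 13 − 1 = 12.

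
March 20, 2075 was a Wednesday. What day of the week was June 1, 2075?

March 2075: 31 − 20 = 11 days remain.
Then April (30), May (31): 30 + 31 = 61 days.
June 1, 2075: 1 day.
Total: 11 + 61 + 1 = 73 days.
73 mod 7 = 3, so 3 days after Wednesday is Saturday.

Saturday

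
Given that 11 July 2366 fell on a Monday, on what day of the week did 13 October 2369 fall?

Monday

July 11, 2366 → July 11, 2367: 365 days.
July 11, 2367 → July 11, 2368: 366 days (2368 is a leap year).
July 11, 2368 → July 11, 2369: 365 days.
July 2369: 31 − 11 = 20 days remain.
Then August (31), September (30): 31 + 30 = 61 days.
October 1–13, 2369: 13 days.
Residual: 94 days.
Total: 1190 days.
1190 is a multiple of 7, so 13 October 2369 falls on the same weekday: Monday.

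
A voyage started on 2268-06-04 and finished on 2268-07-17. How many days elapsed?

43

June 2268: 30 − 4 = 26 days remain.
July 1–17, 2268: 17 days.
Total: 26 + 17 = 43 days.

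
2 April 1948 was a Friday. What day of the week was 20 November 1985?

Wednesday

From April 2, 1948 to April 2, 1985: 37 years, of which 9 contain a Feb 29 — 28×365 + 9×366 = 13514 days.
April 1985: 30 − 2 = 28 days remain.
Then May (31), June (30), July (31), August (31), September (30), October (31): 31 + 30 + 31 + 31 + 30 + 31 = 184 days.
November 1–20, 1985: 20 days.
Residual: 232 days.
Total: 13746 days.
13746 mod 7 = 5, so 5 days after Friday is Wednesday.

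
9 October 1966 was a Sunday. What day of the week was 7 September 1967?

Day-of-year of October 9, 1966: 282.
Day-of-year of September 7, 1967: 250.
1966 has 365 days, so 365 − 282 = 83 days remain in 1966.
Total: 83 + 250 = 333 days.
333 mod 7 = 4, so 4 days after Sunday is Thursday.

Thursday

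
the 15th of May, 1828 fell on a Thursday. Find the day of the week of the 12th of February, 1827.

Count forward from the earlier date (February 12, 1827) to the later (May 15, 1828):
Day-of-year of February 12, 1827: 43.
Day-of-year of May 15, 1828: 136.
1827 has 365 days, so 365 − 43 = 322 days remain in 1827.
Total: 322 + 136 = 458 days.
458 mod 7 = 3, so 3 days before Thursday is Monday.

Monday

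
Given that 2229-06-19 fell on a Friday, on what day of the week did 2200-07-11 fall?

Friday

Count forward from the earlier date (July 11, 2200) to the later (June 19, 2229):
From July 11, 2200 to July 11, 2228: 28 years, of which 7 contain a Feb 29 — 21×365 + 7×366 = 10227 days.
July 2228: 31 − 11 = 20 days remain.
Then 10 full months totalling 304 days.
June 1–19, 2229: 19 days.
Residual: 343 days.
Total: 10570 days.
10570 is a multiple of 7, so 2200-07-11 falls on the same weekday: Friday.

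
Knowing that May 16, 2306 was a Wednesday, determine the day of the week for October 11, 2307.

May 16, 2306 → May 16, 2307: 365 days.
May 2307: 31 − 16 = 15 days remain.
Then June (30), July (31), August (31), September (30): 30 + 31 + 31 + 30 = 122 days.
October 1–11, 2307: 11 days.
Residual: 148 days.
Total: 513 days.
513 mod 7 = 2, so 2 days after Wednesday is Friday.

Friday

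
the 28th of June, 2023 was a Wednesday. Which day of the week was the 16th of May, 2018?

Wednesday

Count forward from the earlier date (May 16, 2018) to the later (June 28, 2023):
Day-of-year of May 16, 2018: 136.
Day-of-year of June 28, 2023: 179.
2018 has 365 days, so 365 − 136 = 229 days remain in 2018.
Full years: 2019: 365; 2020: 366; 2021: 365; 2022: 365. Sum = 1461.
Total: 229 + 1461 + 179 = 1869 days.
1869 is a multiple of 7, so the 16th of May, 2018 falls on the same weekday: Wednesday.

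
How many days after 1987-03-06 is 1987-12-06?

275

March 1987: 31 − 6 = 25 days remain.
Then April (30), May (31), June (30), July (31), August (31), September (30), October (31), November (30): 30 + 31 + 30 + 31 + 31 + 30 + 31 + 30 = 244 days.
December 1–6, 1987: 6 days.
Total: 25 + 244 + 6 = 275 days.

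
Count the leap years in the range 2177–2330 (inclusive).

Years divisible by 4: 2180, 2184, …, 2328 — 38 in all.
Of these, 2200, 2300 are divisible by 100 but not 400, so not leap.
Leap years: 38 − 2 = 36.

36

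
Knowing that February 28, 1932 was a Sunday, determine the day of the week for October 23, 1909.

Count forward from the earlier date (October 23, 1909) to the later (February 28, 1932):
Day-of-year of October 23, 1909: 296.
Day-of-year of February 28, 1932: 59.
1909 has 365 days, so 365 − 296 = 69 days remain in 1909.
Full years 1910–1931: 17 common + 5 leap = 17×365 + 5×366 = 8035 days.
Total: 69 + 8035 + 59 = 8163 days.
8163 mod 7 = 1, so 1 day before Sunday is Saturday.

Saturday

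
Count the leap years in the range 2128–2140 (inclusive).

Years divisible by 4 in [2128, 2140]: 2128, 2132, 2136, 2140.
No century exceptions apply. Count: 4.

4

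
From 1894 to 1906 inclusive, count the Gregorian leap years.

2

Years divisible by 4 in [1894, 1906]: 1896, 1900, 1904.
Of these, 1900 is divisible by 100 but not 400, so not leap.
Leap years: 3 − 1 = 2.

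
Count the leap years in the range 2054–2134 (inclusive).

19

Years divisible by 4: 2056, 2060, …, 2132 — 20 in all.
Of these, 2100 is divisible by 100 but not 400, so not leap.
Leap years: 20 − 1 = 19.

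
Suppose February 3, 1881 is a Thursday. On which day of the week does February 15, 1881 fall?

Within February 1881: 15 − 3 = 12 days.
12 mod 7 = 5, so 5 days after Thursday is Tuesday.

Tuesday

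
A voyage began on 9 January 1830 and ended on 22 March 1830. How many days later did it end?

January 1830: 31 − 9 = 22 days remain.
Then February 1830 (28): 28 days.
March 1–22, 1830: 22 days.
Total: 22 + 28 + 22 = 72 days.

72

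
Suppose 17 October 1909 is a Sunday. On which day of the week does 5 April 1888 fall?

Count forward from the earlier date (April 5, 1888) to the later (October 17, 1909):
From April 5, 1888 to April 5, 1909: 21 years, of which 4 contain a Feb 29 — 17×365 + 4×366 = 7669 days.
(1900 is not a leap year (divisible by 100 but not 400).)
April 1909: 30 − 5 = 25 days remain.
Then May (31), June (30), July (31), August (31), September (30): 31 + 30 + 31 + 31 + 30 = 153 days.
October 1–17, 1909: 17 days.
Residual: 195 days.
Total: 7864 days.
7864 mod 7 = 3, so 3 days before Sunday is Thursday.

Thursday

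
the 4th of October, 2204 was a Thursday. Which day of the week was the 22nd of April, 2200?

Count forward from the earlier date (April 22, 2200) to the later (October 4, 2204):
Day-of-year of April 22, 2200: 112.
Day-of-year of October 4, 2204: 278.
2200 has 365 days, so 365 − 112 = 253 days remain in 2200.
Full years: 2201: 365; 2202: 365; 2203: 365. Sum = 1095.
Total: 253 + 1095 + 278 = 1626 days.
1626 mod 7 = 2, so 2 days before Thursday is Tuesday.

Tuesday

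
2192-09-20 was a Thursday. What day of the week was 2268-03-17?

Tuesday

From September 20, 2192 to September 20, 2267: 75 years, of which 17 contain a Feb 29 — 58×365 + 17×366 = 27392 days.
(2200 is not a leap year (divisible by 100 but not 400).)
September 2267: 30 − 20 = 10 days remain.
Then October (31), November (30), December (31), January (31), February 2268 (29): 31 + 30 + 31 + 31 + 29 = 152 days.
March 1–17, 2268: 17 days.
Residual: 179 days.
Total: 27571 days.
27571 mod 7 = 5, so 5 days after Thursday is Tuesday.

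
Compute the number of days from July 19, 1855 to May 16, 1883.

From July 19, 1855 to July 19, 1882: 27 years, of which 7 contain a Feb 29 — 20×365 + 7×366 = 9862 days.
July 1882: 31 − 19 = 12 days remain.
Then 9 full months totalling 273 days.
May 1–16, 1883: 16 days.
Residual: 301 days.
Total: 10163 days.

10163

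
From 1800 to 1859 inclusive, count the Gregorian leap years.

14

Years divisible by 4: 1800, 1804, …, 1856 — 15 in all.
Of these, 1800 is divisible by 100 but not 400, so not leap.
Leap years: 15 − 1 = 14.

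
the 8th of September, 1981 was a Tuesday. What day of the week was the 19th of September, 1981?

Saturday

Within September 1981: 19 − 8 = 11 days.
11 mod 7 = 4, so 4 days after Tuesday is Saturday.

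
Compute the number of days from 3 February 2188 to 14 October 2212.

9019

From February 3, 2188 to February 3, 2212: 24 years, of which 5 contain a Feb 29 — 19×365 + 5×366 = 8765 days.
(2200 is not a leap year (divisible by 100 but not 400).)
February 2212: 29 − 3 = 26 days remain (2212 is a leap year, so February has 29 days).
Then March (31), April (30), May (31), June (30), July (31), August (31), September (30): 31 + 30 + 31 + 30 + 31 + 31 + 30 = 214 days.
October 1–14, 2212: 14 days.
Residual: 254 days.
Total: 9019 days.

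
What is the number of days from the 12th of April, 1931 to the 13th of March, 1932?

336

April 1931: 30 − 12 = 18 days remain.
Then 10 full months totalling 305 days.
March 1–13, 1932: 13 days.
Total: 18 + 305 + 13 = 336 days.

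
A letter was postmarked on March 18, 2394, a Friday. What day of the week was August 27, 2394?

Saturday

March 2394: 31 − 18 = 13 days remain.
Then April (30), May (31), June (30), July (31): 30 + 31 + 30 + 31 = 122 days.
August 1–27, 2394: 27 days.
Total: 13 + 122 + 27 = 162 days.
162 mod 7 = 1, so 1 day after Friday is Saturday.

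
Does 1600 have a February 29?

1600 is a leap year (divisible by 400).

Yes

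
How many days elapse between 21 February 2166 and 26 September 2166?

February 2166: 28 − 21 = 7 days remain (2166 is not a leap year, so February has 28 days).
Then March (31), April (30), May (31), June (30), July (31), August (31): 31 + 30 + 31 + 30 + 31 + 31 = 184 days.
September 1–26, 2166: 26 days.
Total: 7 + 184 + 26 = 217 days.

217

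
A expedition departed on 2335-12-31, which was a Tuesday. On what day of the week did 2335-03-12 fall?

Tuesday

Count forward from the earlier date (March 12, 2335) to the later (December 31, 2335):
March 2335: 31 − 12 = 19 days remain.
Then April (30), May (31), June (30), July (31), August (31), September (30), October (31), November (30): 30 + 31 + 30 + 31 + 31 + 30 + 31 + 30 = 244 days.
December 1–31, 2335: 31 days.
Total: 19 + 244 + 31 = 294 days.
294 is a multiple of 7, so 2335-03-12 falls on the same weekday: Tuesday.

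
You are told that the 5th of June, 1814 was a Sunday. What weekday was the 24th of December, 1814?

June 1814: 30 − 5 = 25 days remain.
Then July (31), August (31), September (30), October (31), November (30): 31 + 31 + 30 + 31 + 30 = 153 days.
December 1–24, 1814: 24 days.
Total: 25 + 153 + 24 = 202 days.
202 mod 7 = 6, so 6 days after Sunday is Saturday.

Saturday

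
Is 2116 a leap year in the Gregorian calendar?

2116 is a leap year.

Yes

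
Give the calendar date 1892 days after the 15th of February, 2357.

the 22nd of April, 2362

Count 1892 days after February 15, 2357:
Day-of-year of February 15, 2357: 46.
Day-of-year of April 22, 2362: 112.
2357 has 365 days, so 365 − 46 = 319 days remain in 2357.
Full years: 2358: 365; 2359: 365; 2360: 366; 2361: 365. Sum = 1461.
Total: 319 + 1461 + 112 = 1892 days.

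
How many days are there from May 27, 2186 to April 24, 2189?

Day-of-year of May 27, 2186: 147.
Day-of-year of April 24, 2189: 114.
2186 has 365 days, so 365 − 147 = 218 days remain in 2186.
Full years: 2187: 365; 2188: 366. Sum = 731.
Total: 218 + 731 + 114 = 1063 days.

1063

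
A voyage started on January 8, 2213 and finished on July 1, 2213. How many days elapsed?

174

January 2213: 31 − 8 = 23 days remain.
Then February 2213 (28), March (31), April (30), May (31), June (30): 28 + 31 + 30 + 31 + 30 = 150 days.
July 1, 2213: 1 day.
Total: 23 + 150 + 1 = 174 days.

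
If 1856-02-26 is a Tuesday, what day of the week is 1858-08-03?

Day-of-year of February 26, 1856: 57.
Day-of-year of August 3, 1858: 215.
1856 has 366 days, so 366 − 57 = 309 days remain in 1856.
Full years: 1857: 365. Sum = 365.
Total: 309 + 365 + 215 = 889 days.
889 is a multiple of 7, so 1858-08-03 falls on the same weekday: Tuesday.

Tuesday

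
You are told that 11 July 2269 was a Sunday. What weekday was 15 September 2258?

Wednesday

Count forward from the earlier date (September 15, 2258) to the later (July 11, 2269):
From September 15, 2258 to September 15, 2268: 10 years, of which 3 contain a Feb 29 — 7×365 + 3×366 = 3653 days.
September 2268: 30 − 15 = 15 days remain.
Then 9 full months totalling 273 days.
July 1–11, 2269: 11 days.
Residual: 299 days.
Total: 3952 days.
3952 mod 7 = 4, so 4 days before Sunday is Wednesday.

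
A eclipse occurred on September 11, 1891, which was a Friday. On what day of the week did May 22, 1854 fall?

Count forward from the earlier date (May 22, 1854) to the later (September 11, 1891):
From May 22, 1854 to May 22, 1891: 37 years, of which 9 contain a Feb 29 — 28×365 + 9×366 = 13514 days.
May 1891: 31 − 22 = 9 days remain.
Then June (30), July (31), August (31): 30 + 31 + 31 = 92 days.
September 1–11, 1891: 11 days.
Residual: 112 days.
Total: 13626 days.
13626 mod 7 = 4, so 4 days before Friday is Monday.

Monday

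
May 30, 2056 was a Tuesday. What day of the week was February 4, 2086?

Monday

Day-of-year of May 30, 2056: 151.
Day-of-year of February 4, 2086: 35.
2056 has 366 days, so 366 − 151 = 215 days remain in 2056.
Full years 2057–2085: 22 common + 7 leap = 22×365 + 7×366 = 10592 days.
Total: 215 + 10592 + 35 = 10842 days.
10842 mod 7 = 6, so 6 days after Tuesday is Monday.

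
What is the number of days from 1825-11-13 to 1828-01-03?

781

Day-of-year of November 13, 1825: 317.
Day-of-year of January 3, 1828: 3.
1825 has 365 days, so 365 − 317 = 48 days remain in 1825.
Full years: 1826: 365; 1827: 365. Sum = 730.
Total: 48 + 730 + 3 = 781 days.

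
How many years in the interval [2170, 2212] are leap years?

10

Years divisible by 4 in [2170, 2212]: 2172, 2176, 2180, 2184, 2188, 2192, 2196, 2200, 2204, 2208, 2212.
Of these, 2200 is divisible by 100 but not 400, so not leap.
Leap years: 11 − 1 = 10.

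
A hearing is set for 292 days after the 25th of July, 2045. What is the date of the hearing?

the 13th of May, 2046

Count 292 days after July 25, 2045:
July 2045: 31 − 25 = 6 days remain.
Then 9 full months totalling 273 days.
May 1–13, 2046: 13 days.
Residual: 292 days.
Total: 292 days.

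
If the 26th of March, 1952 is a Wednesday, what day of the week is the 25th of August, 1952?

Monday

March 1952: 31 − 26 = 5 days remain.
Then April (30), May (31), June (30), July (31): 30 + 31 + 30 + 31 = 122 days.
August 1–25, 1952: 25 days.
Total: 5 + 122 + 25 = 152 days.
152 mod 7 = 5, so 5 days after Wednesday is Monday.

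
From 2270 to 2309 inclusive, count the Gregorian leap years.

9

Years divisible by 4 in [2270, 2309]: 2272, 2276, 2280, 2284, 2288, 2292, 2296, 2300, 2304, 2308.
Of these, 2300 is divisible by 100 but not 400, so not leap.
Leap years: 10 − 1 = 9.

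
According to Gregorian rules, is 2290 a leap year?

2290 is not a leap year.

No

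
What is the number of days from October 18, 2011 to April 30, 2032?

7500

Day-of-year of October 18, 2011: 291.
Day-of-year of April 30, 2032: 121.
2011 has 365 days, so 365 − 291 = 74 days remain in 2011.
Full years 2012–2031: 15 common + 5 leap = 15×365 + 5×366 = 7305 days.
Total: 74 + 7305 + 121 = 7500 days.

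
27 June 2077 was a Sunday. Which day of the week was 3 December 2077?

Friday

June 2077: 30 − 27 = 3 days remain.
Then July (31), August (31), September (30), October (31), November (30): 31 + 31 + 30 + 31 + 30 = 153 days.
December 1–3, 2077: 3 days.
Total: 3 + 153 + 3 = 159 days.
159 mod 7 = 5, so 5 days after Sunday is Friday.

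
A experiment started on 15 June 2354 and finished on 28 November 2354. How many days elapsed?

June 2354: 30 − 15 = 15 days remain.
Then July (31), August (31), September (30), October (31): 31 + 31 + 30 + 31 = 123 days.
November 1–28, 2354: 28 days.
Total: 15 + 123 + 28 = 166 days.

166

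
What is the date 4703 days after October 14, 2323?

August 29, 2336

Count 4703 days after October 14, 2323:
From October 14, 2323 to October 14, 2335: 12 years, of which 3 contain a Feb 29 — 9×365 + 3×366 = 4383 days.
October 2335: 31 − 14 = 17 days remain.
Then 9 full months totalling 274 days.
August 1–29, 2336: 29 days.
Residual: 320 days.
Total: 4703 days.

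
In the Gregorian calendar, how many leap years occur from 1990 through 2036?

Years divisible by 4 in [1990, 2036]: 1992, 1996, 2000, 2004, 2008, 2012, 2016, 2020, 2024, 2028, 2032, 2036.
2000 is divisible by 400, so still leap.
No century exceptions apply. Count: 12.

12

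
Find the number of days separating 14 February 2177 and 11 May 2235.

Day-of-year of February 14, 2177: 45.
Day-of-year of May 11, 2235: 131.
2177 has 365 days, so 365 − 45 = 320 days remain in 2177.
Full years 2178–2234: 44 common + 13 leap = 44×365 + 13×366 = 20818 days.
Total: 320 + 20818 + 131 = 21269 days.

21269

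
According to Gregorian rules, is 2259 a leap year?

No

2259 is not a leap year.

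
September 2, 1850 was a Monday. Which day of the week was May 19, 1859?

Day-of-year of September 2, 1850: 245.
Day-of-year of May 19, 1859: 139.
1850 has 365 days, so 365 − 245 = 120 days remain in 1850.
Full years 1851–1858: 6 common + 2 leap = 6×365 + 2×366 = 2922 days.
Total: 120 + 2922 + 139 = 3181 days.
3181 mod 7 = 3, so 3 days after Monday is Thursday.

Thursday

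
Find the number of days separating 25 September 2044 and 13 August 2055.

3974

Day-of-year of September 25, 2044: 269.
Day-of-year of August 13, 2055: 225.
2044 has 366 days, so 366 − 269 = 97 days remain in 2044.
Full years 2045–2054: 8 common + 2 leap = 8×365 + 2×366 = 3652 days.
Total: 97 + 3652 + 225 = 3974 days.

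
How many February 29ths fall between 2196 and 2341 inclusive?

Years divisible by 4: 2196, 2200, …, 2340 — 37 in all.
Of these, 2200, 2300 are divisible by 100 but not 400, so not leap.
Leap years: 37 − 2 = 35.

35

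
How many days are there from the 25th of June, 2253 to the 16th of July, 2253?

21

June 2253: 30 − 25 = 5 days remain.
July 1–16, 2253: 16 days.
Total: 5 + 16 = 21 days.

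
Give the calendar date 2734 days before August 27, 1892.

March 3, 1885

Count 2734 days before August 27, 1892:
Day-of-year of March 3, 1885: 62.
Day-of-year of August 27, 1892: 240.
1885 has 365 days, so 365 − 62 = 303 days remain in 1885.
Full years: 1886: 365; 1887: 365; 1888: 366; 1889: 365; 1890: 365; 1891: 365. Sum = 2191.
Total: 303 + 2191 + 240 = 2734 days.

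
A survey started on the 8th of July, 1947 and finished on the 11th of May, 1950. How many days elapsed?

Day-of-year of July 8, 1947: 189.
Day-of-year of May 11, 1950: 131.
1947 has 365 days, so 365 − 189 = 176 days remain in 1947.
Full years: 1948: 366; 1949: 365. Sum = 731.
Total: 176 + 731 + 131 = 1038 days.

1038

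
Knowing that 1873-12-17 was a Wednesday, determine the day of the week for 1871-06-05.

Monday

Count forward from the earlier date (June 5, 1871) to the later (December 17, 1873):
June 1871: 30 − 5 = 25 days remain.
Then 29 full months totalling 884 days.
December 1–17, 1873: 17 days.
Total: 25 + 884 + 17 = 926 days.
926 mod 7 = 2, so 2 days before Wednesday is Monday.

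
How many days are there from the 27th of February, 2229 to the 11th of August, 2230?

530

Day-of-year of February 27, 2229: 58.
Day-of-year of August 11, 2230: 223.
2229 has 365 days, so 365 − 58 = 307 days remain in 2229.
Total: 307 + 223 = 530 days.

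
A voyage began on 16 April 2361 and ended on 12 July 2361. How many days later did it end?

87

April 2361: 30 − 16 = 14 days remain.
Then May (31), June (30): 31 + 30 = 61 days.
July 1–12, 2361: 12 days.
Total: 14 + 61 + 12 = 87 days.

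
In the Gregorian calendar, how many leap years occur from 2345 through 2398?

Years divisible by 4: 2348, 2352, …, 2396 — 13 in all.
No century exceptions apply. Count: 13.

13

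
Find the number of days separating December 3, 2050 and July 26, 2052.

601

December 2050: 31 − 3 = 28 days remain.
Then 18 full months totalling 547 days.
July 1–26, 2052: 26 days.
Total: 28 + 547 + 26 = 601 days.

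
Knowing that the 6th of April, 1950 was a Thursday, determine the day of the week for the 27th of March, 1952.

April 6, 1950 → April 6, 1951: 365 days.
April 1951: 30 − 6 = 24 days remain.
Then 10 full months totalling 305 days.
March 1–27, 1952: 27 days.
Residual: 356 days.
Total: 721 days.
721 is a multiple of 7, so the 27th of March, 1952 falls on the same weekday: Thursday.

Thursday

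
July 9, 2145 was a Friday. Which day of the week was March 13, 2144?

Count forward from the earlier date (March 13, 2144) to the later (July 9, 2145):
March 13, 2144 → March 13, 2145: 365 days.
March 2145: 31 − 13 = 18 days remain.
Then April (30), May (31), June (30): 30 + 31 + 30 = 91 days.
July 1–9, 2145: 9 days.
Residual: 118 days.
Total: 483 days.
483 is a multiple of 7, so March 13, 2144 falls on the same weekday: Friday.

Friday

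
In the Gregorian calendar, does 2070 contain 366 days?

No

2070 is not a leap year.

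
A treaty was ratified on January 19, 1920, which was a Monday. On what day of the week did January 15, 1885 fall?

Count forward from the earlier date (January 15, 1885) to the later (January 19, 1920):
From January 15, 1885 to January 15, 1920: 35 years, of which 7 contain a Feb 29 — 28×365 + 7×366 = 12782 days.
(1900 is not a leap year (divisible by 100 but not 400).)
Within January 1920: 19 − 15 = 4 days.
Total: 12786 days.
12786 mod 7 = 4, so 4 days before Monday is Thursday.

Thursday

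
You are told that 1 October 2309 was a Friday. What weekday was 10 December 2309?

October 2309: 31 − 1 = 30 days remain.
Then November (30): 30 days.
December 1–10, 2309: 10 days.
Total: 30 + 30 + 10 = 70 days.
70 is a multiple of 7, so 10 December 2309 falls on the same weekday: Friday.

Friday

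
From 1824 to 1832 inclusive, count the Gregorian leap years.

3

Years divisible by 4 in [1824, 1832]: 1824, 1828, 1832.
No century exceptions apply. Count: 3.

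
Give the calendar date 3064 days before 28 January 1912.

8 September 1903

Count 3064 days before January 28, 1912:
Day-of-year of September 8, 1903: 251.
Day-of-year of January 28, 1912: 28.
1903 has 365 days, so 365 − 251 = 114 days remain in 1903.
Full years 1904–1911: 6 common + 2 leap = 6×365 + 2×366 = 2922 days.
Total: 114 + 2922 + 28 = 3064 days.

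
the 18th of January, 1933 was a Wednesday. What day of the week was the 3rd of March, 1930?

Monday

Count forward from the earlier date (March 3, 1930) to the later (January 18, 1933):
March 3, 1930 → March 3, 1931: 365 days.
March 3, 1931 → March 3, 1932: 366 days (1932 is a leap year).
March 1932: 31 − 3 = 28 days remain.
Then 9 full months totalling 275 days.
January 1–18, 1933: 18 days.
Residual: 321 days.
Total: 1052 days.
1052 mod 7 = 2, so 2 days before Wednesday is Monday.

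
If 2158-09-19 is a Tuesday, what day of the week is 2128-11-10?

Wednesday

Count forward from the earlier date (November 10, 2128) to the later (September 19, 2158):
From November 10, 2128 to November 10, 2157: 29 years, of which 7 contain a Feb 29 — 22×365 + 7×366 = 10592 days.
November 2157: 30 − 10 = 20 days remain.
Then 9 full months totalling 274 days.
September 1–19, 2158: 19 days.
Residual: 313 days.
Total: 10905 days.
10905 mod 7 = 6, so 6 days before Tuesday is Wednesday.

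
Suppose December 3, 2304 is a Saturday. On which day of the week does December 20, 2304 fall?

Tuesday

Within December 2304: 20 − 3 = 17 days.
17 mod 7 = 3, so 3 days after Saturday is Tuesday.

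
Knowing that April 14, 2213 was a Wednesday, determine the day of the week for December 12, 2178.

Saturday

Count forward from the earlier date (December 12, 2178) to the later (April 14, 2213):
From December 12, 2178 to December 12, 2212: 34 years, of which 8 contain a Feb 29 — 26×365 + 8×366 = 12418 days.
(2200 is not a leap year (divisible by 100 but not 400).)
December 2212: 31 − 12 = 19 days remain.
Then January (31), February 2213 (28), March (31): 31 + 28 + 31 = 90 days.
April 1–14, 2213: 14 days.
Residual: 123 days.
Total: 12541 days.
12541 mod 7 = 4, so 4 days before Wednesday is Saturday.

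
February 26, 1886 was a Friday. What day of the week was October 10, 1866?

Wednesday

Count forward from the earlier date (October 10, 1866) to the later (February 26, 1886):
Day-of-year of October 10, 1866: 283.
Day-of-year of February 26, 1886: 57.
1866 has 365 days, so 365 − 283 = 82 days remain in 1866.
Full years 1867–1885: 14 common + 5 leap = 14×365 + 5×366 = 6940 days.
Total: 82 + 6940 + 57 = 7079 days.
7079 mod 7 = 2, so 2 days before Friday is Wednesday.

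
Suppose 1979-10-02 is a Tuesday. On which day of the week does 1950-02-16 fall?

Thursday

Count forward from the earlier date (February 16, 1950) to the later (October 2, 1979):
From February 16, 1950 to February 16, 1979: 29 years, of which 7 contain a Feb 29 — 22×365 + 7×366 = 10592 days.
February 1979: 28 − 16 = 12 days remain (1979 is not a leap year, so February has 28 days).
Then March (31), April (30), May (31), June (30), July (31), August (31), September (30): 31 + 30 + 31 + 30 + 31 + 31 + 30 = 214 days.
October 1–2, 1979: 2 days.
Residual: 228 days.
Total: 10820 days.
10820 mod 7 = 5, so 5 days before Tuesday is Thursday.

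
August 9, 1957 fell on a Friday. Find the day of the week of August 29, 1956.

Wednesday

Count forward from the earlier date (August 29, 1956) to the later (August 9, 1957):
Day-of-year of August 29, 1956: 242.
Day-of-year of August 9, 1957: 221.
1956 has 366 days, so 366 − 242 = 124 days remain in 1956.
Total: 124 + 221 = 345 days.
345 mod 7 = 2, so 2 days before Friday is Wednesday.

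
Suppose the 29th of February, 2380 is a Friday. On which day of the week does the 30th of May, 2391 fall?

Day-of-year of February 29, 2380: 60.
Day-of-year of May 30, 2391: 150.
2380 has 366 days, so 366 − 60 = 306 days remain in 2380.
Full years 2381–2390: 8 common + 2 leap = 8×365 + 2×366 = 3652 days.
Total: 306 + 3652 + 150 = 4108 days.
4108 mod 7 = 6, so 6 days after Friday is Thursday.

Thursday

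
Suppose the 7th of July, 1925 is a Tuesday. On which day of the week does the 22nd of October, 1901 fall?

Tuesday

Count forward from the earlier date (October 22, 1901) to the later (July 7, 1925):
Day-of-year of October 22, 1901: 295.
Day-of-year of July 7, 1925: 188.
1901 has 365 days, so 365 − 295 = 70 days remain in 1901.
Full years 1902–1924: 17 common + 6 leap = 17×365 + 6×366 = 8401 days.
Total: 70 + 8401 + 188 = 8659 days.
8659 is a multiple of 7, so the 22nd of October, 1901 falls on the same weekday: Tuesday.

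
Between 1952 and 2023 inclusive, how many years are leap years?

18

Years divisible by 4: 1952, 1956, …, 2020 — 18 in all.
2000 is divisible by 400, so still leap.
No century exceptions apply. Count: 18.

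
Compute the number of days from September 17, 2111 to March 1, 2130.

6740

Day-of-year of September 17, 2111: 260.
Day-of-year of March 1, 2130: 60.
2111 has 365 days, so 365 − 260 = 105 days remain in 2111.
Full years 2112–2129: 13 common + 5 leap = 13×365 + 5×366 = 6575 days.
Total: 105 + 6575 + 60 = 6740 days.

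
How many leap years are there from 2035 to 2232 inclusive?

48

Years divisible by 4: 2036, 2040, …, 2232 — 50 in all.
Of these, 2100, 2200 are divisible by 100 but not 400, so not leap.
Leap years: 50 − 2 = 48.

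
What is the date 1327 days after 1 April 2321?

18 November 2324

Count 1327 days after April 1, 2321:
Day-of-year of April 1, 2321: 91.
Day-of-year of November 18, 2324: 323.
2321 has 365 days, so 365 − 91 = 274 days remain in 2321.
Full years: 2322: 365; 2323: 365. Sum = 730.
Total: 274 + 730 + 323 = 1327 days.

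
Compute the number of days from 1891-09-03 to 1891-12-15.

September 1891: 30 − 3 = 27 days remain.
Then October (31), November (30): 31 + 30 = 61 days.
December 1–15, 1891: 15 days.
Total: 27 + 61 + 15 = 103 days.

103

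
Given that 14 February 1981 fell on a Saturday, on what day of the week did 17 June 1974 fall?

Count forward from the earlier date (June 17, 1974) to the later (February 14, 1981):
June 17, 1974 → June 17, 1975: 365 days.
June 17, 1975 → June 17, 1976: 366 days (1976 is a leap year).
June 17, 1976 → June 17, 1977: 365 days.
June 17, 1977 → June 17, 1978: 365 days.
June 17, 1978 → June 17, 1979: 365 days.
June 17, 1979 → June 17, 1980: 366 days (1980 is a leap year).
June 1980: 30 − 17 = 13 days remain.
Then July (31), August (31), September (30), October (31), November (30), December (31), January (31): 31 + 31 + 30 + 31 + 30 + 31 + 31 = 215 days.
February 1–14, 1981: 14 days (1981 is not a leap year).
Residual: 242 days.
Total: 2434 days.
2434 mod 7 = 5, so 5 days before Saturday is Monday.

Monday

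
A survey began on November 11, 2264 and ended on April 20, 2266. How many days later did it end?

Day-of-year of November 11, 2264: 316.
Day-of-year of April 20, 2266: 110.
2264 has 366 days, so 366 − 316 = 50 days remain in 2264.
Full years: 2265: 365. Sum = 365.
Total: 50 + 365 + 110 = 525 days.

525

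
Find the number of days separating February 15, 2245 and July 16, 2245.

151

February 2245: 28 − 15 = 13 days remain (2245 is not a leap year, so February has 28 days).
Then March (31), April (30), May (31), June (30): 31 + 30 + 31 + 30 = 122 days.
July 1–16, 2245: 16 days.
Total: 13 + 122 + 16 = 151 days.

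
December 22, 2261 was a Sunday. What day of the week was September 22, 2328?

Day-of-year of December 22, 2261: 356.
Day-of-year of September 22, 2328: 266.
2261 has 365 days, so 365 − 356 = 9 days remain in 2261.
Full years 2262–2327: 51 common + 15 leap = 51×365 + 15×366 = 24105 days.
Total: 9 + 24105 + 266 = 24380 days.
24380 mod 7 = 6, so 6 days after Sunday is Saturday.

Saturday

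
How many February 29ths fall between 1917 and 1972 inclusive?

14

Years divisible by 4: 1920, 1924, …, 1972 — 14 in all.
No century exceptions apply. Count: 14.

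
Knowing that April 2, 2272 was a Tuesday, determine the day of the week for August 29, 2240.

Count forward from the earlier date (August 29, 2240) to the later (April 2, 2272):
From August 29, 2240 to August 29, 2271: 31 years, of which 7 contain a Feb 29 — 24×365 + 7×366 = 11322 days.
August 2271: 31 − 29 = 2 days remain.
Then September (30), October (31), November (30), December (31), January (31), February 2272 (29), March (31): 30 + 31 + 30 + 31 + 31 + 29 + 31 = 213 days.
April 1–2, 2272: 2 days.
Residual: 217 days.
Total: 11539 days.
11539 mod 7 = 3, so 3 days before Tuesday is Saturday.

Saturday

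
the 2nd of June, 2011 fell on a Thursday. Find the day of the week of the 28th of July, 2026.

From June 2, 2011 to June 2, 2026: 15 years, of which 4 contain a Feb 29 — 11×365 + 4×366 = 5479 days.
June 2026: 30 − 2 = 28 days remain.
July 1–28, 2026: 28 days.
Residual: 56 days.
Total: 5535 days.
5535 mod 7 = 5, so 5 days after Thursday is Tuesday.

Tuesday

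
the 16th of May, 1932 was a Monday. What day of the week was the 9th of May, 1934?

May 16, 1932 → May 16, 1933: 365 days.
May 1933: 31 − 16 = 15 days remain.
Then 11 full months totalling 334 days.
May 1–9, 1934: 9 days.
Residual: 358 days.
Total: 723 days.
723 mod 7 = 2, so 2 days after Monday is Wednesday.

Wednesday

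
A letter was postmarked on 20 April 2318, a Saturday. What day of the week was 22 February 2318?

Count forward from the earlier date (February 22, 2318) to the later (April 20, 2318):
February 2318: 28 − 22 = 6 days remain (2318 is not a leap year, so February has 28 days).
Then March (31): 31 days.
April 1–20, 2318: 20 days.
Total: 6 + 31 + 20 = 57 days.
57 mod 7 = 1, so 1 day before Saturday is Friday.

Friday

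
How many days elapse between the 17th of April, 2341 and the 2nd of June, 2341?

April 2341: 30 − 17 = 13 days remain.
Then May (31): 31 days.
June 1–2, 2341: 2 days.
Total: 13 + 31 + 2 = 46 days.

46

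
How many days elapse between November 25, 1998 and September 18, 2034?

13081

Day-of-year of November 25, 1998: 329.
Day-of-year of September 18, 2034: 261.
1998 has 365 days, so 365 − 329 = 36 days remain in 1998.
Full years 1999–2033: 26 common + 9 leap = 26×365 + 9×366 = 12784 days.
Total: 36 + 12784 + 261 = 13081 days.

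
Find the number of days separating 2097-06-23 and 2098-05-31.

342

June 2097: 30 − 23 = 7 days remain.
Then 10 full months totalling 304 days.
May 1–31, 2098: 31 days.
Total: 7 + 304 + 31 = 342 days.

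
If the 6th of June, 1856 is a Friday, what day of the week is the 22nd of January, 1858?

Friday

June 1856: 30 − 6 = 24 days remain.
Then 18 full months totalling 549 days.
January 1–22, 1858: 22 days.
Total: 24 + 549 + 22 = 595 days.
595 is a multiple of 7, so the 22nd of January, 1858 falls on the same weekday: Friday.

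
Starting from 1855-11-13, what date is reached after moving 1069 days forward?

1858-10-17

Count 1069 days after November 13, 1855:
November 13, 1855 → November 13, 1856: 366 days (1856 is a leap year).
November 13, 1856 → November 13, 1857: 365 days.
November 1857: 30 − 13 = 17 days remain.
Then 10 full months totalling 304 days.
October 1–17, 1858: 17 days.
Residual: 338 days.
Total: 1069 days.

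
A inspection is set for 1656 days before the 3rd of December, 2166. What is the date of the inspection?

the 22nd of May, 2162

Count 1656 days before December 3, 2166:
Day-of-year of May 22, 2162: 142.
Day-of-year of December 3, 2166: 337.
2162 has 365 days, so 365 − 142 = 223 days remain in 2162.
Full years: 2163: 365; 2164: 366; 2165: 365. Sum = 1096.
Total: 223 + 1096 + 337 = 1656 days.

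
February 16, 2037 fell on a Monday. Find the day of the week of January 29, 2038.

Day-of-year of February 16, 2037: 47.
Day-of-year of January 29, 2038: 29.
2037 has 365 days, so 365 − 47 = 318 days remain in 2037.
Total: 318 + 29 = 347 days.
347 mod 7 = 4, so 4 days after Monday is Friday.

Friday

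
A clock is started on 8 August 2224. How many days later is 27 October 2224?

August 2224: 31 − 8 = 23 days remain.
Then September (30): 30 days.
October 1–27, 2224: 27 days.
Total: 23 + 30 + 27 = 80 days.

80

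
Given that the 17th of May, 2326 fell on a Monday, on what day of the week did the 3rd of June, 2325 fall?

Wednesday

Count forward from the earlier date (June 3, 2325) to the later (May 17, 2326):
June 2325: 30 − 3 = 27 days remain.
Then 10 full months totalling 304 days.
May 1–17, 2326: 17 days.
Residual: 348 days.
Total: 348 days.
348 mod 7 = 5, so 5 days before Monday is Wednesday.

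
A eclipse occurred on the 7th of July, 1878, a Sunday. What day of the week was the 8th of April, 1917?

From July 7, 1878 to July 7, 1916: 38 years, of which 9 contain a Feb 29 — 29×365 + 9×366 = 13879 days.
(1900 is not a leap year (divisible by 100 but not 400).)
July 1916: 31 − 7 = 24 days remain.
Then August (31), September (30), October (31), November (30), December (31), January (31), February 1917 (28), March (31): 31 + 30 + 31 + 30 + 31 + 31 + 28 + 31 = 243 days.
April 1–8, 1917: 8 days.
Residual: 275 days.
Total: 14154 days.
14154 is a multiple of 7, so the 8th of April, 1917 falls on the same weekday: Sunday.

Sunday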